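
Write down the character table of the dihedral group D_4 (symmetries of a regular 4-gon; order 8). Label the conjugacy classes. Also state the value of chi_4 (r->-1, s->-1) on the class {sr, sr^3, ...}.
Conjugacy classes: {e} of size 1, {r^2} of size 1, {r^1, r^3} of size 2, {s, sr^2, ...} of size 2, {sr, sr^3, ...} of size 2.
Character table:
  irrep \ class              {e} (size 1)  {r^2} (size 1)  {r^1, r^3} (size 2)  {s, sr^2, ...} (size 2)  {sr, sr^3, ...} (size 2)
  chi_1 (triv)               1             1               1                    1                        1                       
  chi_2 (sign: r->1, s->-1)  1             1               1                    -1                       -1                      
  chi_3 (r->-1, s->1)        1             1               -1                   1                        -1                      
  chi_4 (r->-1, s->-1)       1             1               -1                   -1                       1                       
  chi_5 (2d, j=1)            2             -2              0                    0                        0                       

Spot check: chi_4 (r->-1, s->-1) on {sr, sr^3, ...} = 1.

Working: D_4 has order 2*4 = 8 with 5 conjugacy classes, hence 5 irreducibles. Sum of squared dims 1 + 1 + 1 + 1 + 4 = 8 = |G|. Linear characters come from the abelianisation; the 2-dimensional irreps have character r^k -> 2*cos(2*pi*j*k/4), reflections -> 0.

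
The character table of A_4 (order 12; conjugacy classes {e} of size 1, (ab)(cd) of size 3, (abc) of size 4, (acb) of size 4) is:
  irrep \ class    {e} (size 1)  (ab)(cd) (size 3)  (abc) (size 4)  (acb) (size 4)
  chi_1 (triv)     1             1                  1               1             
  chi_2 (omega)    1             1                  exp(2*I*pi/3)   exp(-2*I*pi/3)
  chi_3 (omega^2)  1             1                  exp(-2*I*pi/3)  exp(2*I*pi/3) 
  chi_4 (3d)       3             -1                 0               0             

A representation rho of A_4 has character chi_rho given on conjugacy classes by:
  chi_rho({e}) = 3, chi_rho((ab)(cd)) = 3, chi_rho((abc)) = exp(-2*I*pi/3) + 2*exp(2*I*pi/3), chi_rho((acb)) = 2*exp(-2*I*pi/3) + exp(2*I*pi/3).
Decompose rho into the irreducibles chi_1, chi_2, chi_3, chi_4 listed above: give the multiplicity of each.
Multiplicities: chi_1: 0, chi_2: 2, chi_3: 1, chi_4: 0.

Justification: Use <chi_rho, chi> = (1/|G|) sum_C |C| * chi_rho(C) * conj(chi(C)) with |G| = 12 for each irreducible chi in the table:
  <chi_rho, chi_1> = (1/12)[1*(3)*conj(1) + 3*(3)*conj(1) + 4*(exp(-2*I*pi/3) + 2*exp(2*I*pi/3))*conj(1) + 4*(2*exp(-2*I*pi/3) + exp(2*I*pi/3))*conj(1)]
      = (1/12)[(3) + (9) + (4*exp(-2*I*pi/3) + 8*exp(2*I*pi/3)) + (8*exp(-2*I*pi/3) + 4*exp(2*I*pi/3))] = 0/12 = 0
  <chi_rho, chi_2> = (1/12)[1*(3)*conj(1) + 3*(3)*conj(1) + 4*(exp(-2*I*pi/3) + 2*exp(2*I*pi/3))*conj(exp(2*I*pi/3)) + 4*(2*exp(-2*I*pi/3) + exp(2*I*pi/3))*conj(exp(-2*I*pi/3))]
      = (1/12)[(3) + (9) + (8 + 4*exp(2*I*pi/3)) + (8 + 4*exp(-2*I*pi/3))] = 24/12 = 2
  <chi_rho, chi_3> = (1/12)[1*(3)*conj(1) + 3*(3)*conj(1) + 4*(exp(-2*I*pi/3) + 2*exp(2*I*pi/3))*conj(exp(-2*I*pi/3)) + 4*(2*exp(-2*I*pi/3) + exp(2*I*pi/3))*conj(exp(2*I*pi/3))]
      = (1/12)[(3) + (9) + (4 + 8*exp(-2*I*pi/3)) + (4 + 8*exp(2*I*pi/3))] = 12/12 = 1
  <chi_rho, chi_4> = (1/12)[1*(3)*conj(3) + 3*(3)*conj(-1) + 4*(exp(-2*I*pi/3) + 2*exp(2*I*pi/3))*conj(0) + 4*(2*exp(-2*I*pi/3) + exp(2*I*pi/3))*conj(0)]
      = (1/12)[(9) + (-9) + (0) + (0)] = 0/12 = 0
(Exp terms are combined using exp(i*s)*conj(exp(i*t)) = exp(i*(s-t)), and sums of them are collapsed using the identity that for every m > 1 the m distinct m-th roots of unity sum to 0, e.g. 1 + exp(2*I*pi/3) + exp(-2*I*pi/3) = 0.)
Dimension check: dim(rho) = sum (mult * dim) = 0*1 + 2*1 + 1*1 + 0*3 = 3 = chi_rho(e) = 3.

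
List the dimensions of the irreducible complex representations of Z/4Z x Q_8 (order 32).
Dimensions: 1, 1, 1, 1, 1, 1, 1, 1, 1, 1, 1, 1, 1, 1, 1, 1, 2, 2, 2, 2

Solution. There are 20 irreducibles (= number of conjugacy classes). Their dimensions d_i satisfy sum d_i^2 = |G| = 32: 1 + 1 + 1 + 1 + 1 + 1 + 1 + 1 + 1 + 1 + 1 + 1 + 1 + 1 + 1 + 1 + 4 + 4 + 4 + 4 = 32. (For the product with Z/4Z: each of the 4 1-dim characters of Z/4Z tensors with each irrep of Q_8, giving 4 copies of each Q_8-dimension.)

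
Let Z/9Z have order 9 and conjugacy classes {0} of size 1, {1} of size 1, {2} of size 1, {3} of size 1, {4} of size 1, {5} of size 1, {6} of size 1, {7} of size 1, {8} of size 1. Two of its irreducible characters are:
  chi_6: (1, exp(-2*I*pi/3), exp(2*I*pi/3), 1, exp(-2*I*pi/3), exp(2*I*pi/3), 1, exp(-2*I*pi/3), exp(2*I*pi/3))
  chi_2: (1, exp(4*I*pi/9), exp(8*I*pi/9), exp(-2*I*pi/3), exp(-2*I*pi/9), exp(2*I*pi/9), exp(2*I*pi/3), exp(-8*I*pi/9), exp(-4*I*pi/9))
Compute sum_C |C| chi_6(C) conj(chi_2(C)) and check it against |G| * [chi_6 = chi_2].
Sum = 0; so <chi_6, chi_2> = 0 (distinct irreducibles are orthogonal).

Why: Compute term by term over conjugacy classes (|C| * chi_6(C) * conj(chi_2(C))):
  1*(1)*conj(1) + 1*(exp(-2*I*pi/3))*conj(exp(4*I*pi/9)) + 1*(exp(2*I*pi/3))*conj(exp(8*I*pi/9)) + 1*(1)*conj(exp(-2*I*pi/3)) + 1*(exp(-2*I*pi/3))*conj(exp(-2*I*pi/9)) + 1*(exp(2*I*pi/3))*conj(exp(2*I*pi/9)) + 1*(1)*conj(exp(2*I*pi/3)) + 1*(exp(-2*I*pi/3))*conj(exp(-8*I*pi/9)) + 1*(exp(2*I*pi/3))*conj(exp(-4*I*pi/9))
  = (1) + (exp(8*I*pi/9)) + (exp(-2*I*pi/9)) + (exp(2*I*pi/3)) + (exp(-4*I*pi/9)) + (exp(4*I*pi/9)) + (exp(-2*I*pi/3)) + (exp(2*I*pi/9)) + (exp(-8*I*pi/9))
  = 0.
(Exp terms are combined using exp(i*s)*conj(exp(i*t)) = exp(i*(s-t)), and sums of them are collapsed using the identity that for every m > 1 the m distinct m-th roots of unity sum to 0, e.g. 1 + exp(2*I*pi/3) + exp(-2*I*pi/3) = 0.)
Dividing by |G| = 9 gives 0/9 = 0, matching the row-orthogonality relation <chi_6, chi_2> = [chi_6 = chi_2].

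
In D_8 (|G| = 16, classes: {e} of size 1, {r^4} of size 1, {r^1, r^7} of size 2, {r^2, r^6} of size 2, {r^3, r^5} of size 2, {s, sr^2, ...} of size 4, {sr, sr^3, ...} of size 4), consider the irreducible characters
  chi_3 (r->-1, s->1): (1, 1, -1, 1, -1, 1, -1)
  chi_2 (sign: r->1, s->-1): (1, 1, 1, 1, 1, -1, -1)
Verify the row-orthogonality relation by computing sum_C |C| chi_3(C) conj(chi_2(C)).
Sum = 0; so <chi_3, chi_2> = 0 (distinct irreducibles are orthogonal).

Compute term by term over conjugacy classes (|C| * chi_3(C) * conj(chi_2(C))):
  1*(1)*conj(1) + 1*(1)*conj(1) + 2*(-1)*conj(1) + 2*(1)*conj(1) + 2*(-1)*conj(1) + 4*(1)*conj(-1) + 4*(-1)*conj(-1)
  = (1) + (1) + (-2) + (2) + (-2) + (-4) + (4)
  = 0.
Dividing by |G| = 16 gives 0/16 = 0, matching the row-orthogonality relation <chi_3, chi_2> = [chi_3 = chi_2].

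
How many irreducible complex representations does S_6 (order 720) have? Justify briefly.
11

Explanation: The number of irreducible complex representations of a finite group equals its number of conjugacy classes. Conjugacy classes in S_6 correspond to cycle types, i.e. partitions of 6; there are p(6) = 11 of them, so S_6 (order 720) has exactly 11 irreducible complex representations.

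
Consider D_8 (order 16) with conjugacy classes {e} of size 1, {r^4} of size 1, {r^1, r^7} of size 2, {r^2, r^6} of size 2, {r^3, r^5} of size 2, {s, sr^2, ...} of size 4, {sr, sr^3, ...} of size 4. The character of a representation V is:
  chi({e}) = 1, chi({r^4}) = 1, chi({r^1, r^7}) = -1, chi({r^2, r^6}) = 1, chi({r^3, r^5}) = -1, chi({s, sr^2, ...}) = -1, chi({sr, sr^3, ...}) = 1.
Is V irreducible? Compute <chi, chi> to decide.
Irreducible: <chi, chi> = 1.

Working: <chi, chi> = (1/|G|) sum_C |C| * |chi(C)|^2 = (1/16)[1*|1|^2 + 1*|1|^2 + 2*|-1|^2 + 2*|1|^2 + 2*|-1|^2 + 4*|-1|^2 + 4*|1|^2]
  = (1/16)[(1) + (1) + (2) + (2) + (2) + (4) + (4)] = 16/16 = 1.
A character is irreducible iff <chi, chi> = 1, so this representation is irreducible.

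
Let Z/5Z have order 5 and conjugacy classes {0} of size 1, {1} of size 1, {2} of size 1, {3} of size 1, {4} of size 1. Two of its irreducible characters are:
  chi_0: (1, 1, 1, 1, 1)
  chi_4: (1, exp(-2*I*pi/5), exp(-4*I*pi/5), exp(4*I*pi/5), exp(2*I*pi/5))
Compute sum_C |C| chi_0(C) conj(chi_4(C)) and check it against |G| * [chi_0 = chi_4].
Sum = 0; so <chi_0, chi_4> = 0 (distinct irreducibles are orthogonal).

Justification: Compute term by term over conjugacy classes (|C| * chi_0(C) * conj(chi_4(C))):
  1*(1)*conj(1) + 1*(1)*conj(exp(-2*I*pi/5)) + 1*(1)*conj(exp(-4*I*pi/5)) + 1*(1)*conj(exp(4*I*pi/5)) + 1*(1)*conj(exp(2*I*pi/5))
  = (1) + (exp(2*I*pi/5)) + (exp(4*I*pi/5)) + (exp(-4*I*pi/5)) + (exp(-2*I*pi/5))
  = 0.
(Exp terms are combined using exp(i*s)*conj(exp(i*t)) = exp(i*(s-t)), and sums of them are collapsed using the identity that for every m > 1 the m distinct m-th roots of unity sum to 0, e.g. 1 + exp(2*I*pi/3) + exp(-2*I*pi/3) = 0.)
Dividing by |G| = 5 gives 0/5 = 0, matching the row-orthogonality relation <chi_0, chi_4> = [chi_0 = chi_4].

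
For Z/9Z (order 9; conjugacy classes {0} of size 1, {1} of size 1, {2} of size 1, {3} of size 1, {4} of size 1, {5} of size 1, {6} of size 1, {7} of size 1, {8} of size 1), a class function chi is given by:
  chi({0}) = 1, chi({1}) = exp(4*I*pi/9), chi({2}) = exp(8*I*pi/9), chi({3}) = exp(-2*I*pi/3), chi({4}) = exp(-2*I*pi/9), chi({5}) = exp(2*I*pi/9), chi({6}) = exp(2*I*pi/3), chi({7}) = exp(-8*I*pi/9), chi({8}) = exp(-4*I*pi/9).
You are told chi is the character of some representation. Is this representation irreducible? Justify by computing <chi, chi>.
Irreducible: <chi, chi> = 1.

Derivation: <chi, chi> = (1/|G|) sum_C |C| * |chi(C)|^2 = (1/9)[1*|1|^2 + 1*|exp(4*I*pi/9)|^2 + 1*|exp(8*I*pi/9)|^2 + 1*|exp(-2*I*pi/3)|^2 + 1*|exp(-2*I*pi/9)|^2 + 1*|exp(2*I*pi/9)|^2 + 1*|exp(2*I*pi/3)|^2 + 1*|exp(-8*I*pi/9)|^2 + 1*|exp(-4*I*pi/9)|^2]
  = (1/9)[(1) + (1) + (1) + (1) + (1) + (1) + (1) + (1) + (1)] = 9/9 = 1.
(Exp terms are combined using exp(i*s)*conj(exp(i*t)) = exp(i*(s-t)), and sums of them are collapsed using the identity that for every m > 1 the m distinct m-th roots of unity sum to 0, e.g. 1 + exp(2*I*pi/3) + exp(-2*I*pi/3) = 0.)
A character is irreducible iff <chi, chi> = 1, so this representation is irreducible.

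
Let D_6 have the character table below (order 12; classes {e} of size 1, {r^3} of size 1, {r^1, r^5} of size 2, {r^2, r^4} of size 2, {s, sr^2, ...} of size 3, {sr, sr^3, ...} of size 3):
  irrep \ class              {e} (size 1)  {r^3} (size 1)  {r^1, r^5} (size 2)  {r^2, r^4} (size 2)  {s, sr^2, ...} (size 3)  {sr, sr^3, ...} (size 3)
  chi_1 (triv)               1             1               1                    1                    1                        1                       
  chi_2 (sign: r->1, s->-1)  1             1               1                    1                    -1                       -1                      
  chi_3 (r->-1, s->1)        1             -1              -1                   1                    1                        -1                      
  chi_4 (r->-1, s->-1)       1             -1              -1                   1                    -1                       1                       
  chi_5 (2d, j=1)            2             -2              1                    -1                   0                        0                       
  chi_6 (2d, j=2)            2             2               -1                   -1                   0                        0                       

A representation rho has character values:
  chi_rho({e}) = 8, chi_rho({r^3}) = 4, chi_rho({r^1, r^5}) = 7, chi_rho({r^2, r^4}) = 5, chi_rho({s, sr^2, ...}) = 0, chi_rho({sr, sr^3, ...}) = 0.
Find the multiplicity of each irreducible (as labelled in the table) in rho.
Multiplicities: chi_1: 3, chi_2: 3, chi_3: 0, chi_4: 0, chi_5: 1, chi_6: 0.

Why: Use <chi_rho, chi> = (1/|G|) sum_C |C| * chi_rho(C) * conj(chi(C)) with |G| = 12 for each irreducible chi in the table:
  <chi_rho, chi_1> = (1/12)[1*(8)*conj(1) + 1*(4)*conj(1) + 2*(7)*conj(1) + 2*(5)*conj(1) + 3*(0)*conj(1) + 3*(0)*conj(1)]
      = (1/12)[(8) + (4) + (14) + (10) + (0) + (0)] = 36/12 = 3
  <chi_rho, chi_2> = (1/12)[1*(8)*conj(1) + 1*(4)*conj(1) + 2*(7)*conj(1) + 2*(5)*conj(1) + 3*(0)*conj(-1) + 3*(0)*conj(-1)]
      = (1/12)[(8) + (4) + (14) + (10) + (0) + (0)] = 36/12 = 3
  <chi_rho, chi_3> = (1/12)[1*(8)*conj(1) + 1*(4)*conj(-1) + 2*(7)*conj(-1) + 2*(5)*conj(1) + 3*(0)*conj(1) + 3*(0)*conj(-1)]
      = (1/12)[(8) + (-4) + (-14) + (10) + (0) + (0)] = 0/12 = 0
  <chi_rho, chi_4> = (1/12)[1*(8)*conj(1) + 1*(4)*conj(-1) + 2*(7)*conj(-1) + 2*(5)*conj(1) + 3*(0)*conj(-1) + 3*(0)*conj(1)]
      = (1/12)[(8) + (-4) + (-14) + (10) + (0) + (0)] = 0/12 = 0
  <chi_rho, chi_5> = (1/12)[1*(8)*conj(2) + 1*(4)*conj(-2) + 2*(7)*conj(1) + 2*(5)*conj(-1) + 3*(0)*conj(0) + 3*(0)*conj(0)]
      = (1/12)[(16) + (-8) + (14) + (-10) + (0) + (0)] = 12/12 = 1
  <chi_rho, chi_6> = (1/12)[1*(8)*conj(2) + 1*(4)*conj(2) + 2*(7)*conj(-1) + 2*(5)*conj(-1) + 3*(0)*conj(0) + 3*(0)*conj(0)]
      = (1/12)[(16) + (8) + (-14) + (-10) + (0) + (0)] = 0/12 = 0
Dimension check: dim(rho) = sum (mult * dim) = 3*1 + 3*1 + 0*1 + 0*1 + 1*2 + 0*2 = 8 = chi_rho(e) = 8.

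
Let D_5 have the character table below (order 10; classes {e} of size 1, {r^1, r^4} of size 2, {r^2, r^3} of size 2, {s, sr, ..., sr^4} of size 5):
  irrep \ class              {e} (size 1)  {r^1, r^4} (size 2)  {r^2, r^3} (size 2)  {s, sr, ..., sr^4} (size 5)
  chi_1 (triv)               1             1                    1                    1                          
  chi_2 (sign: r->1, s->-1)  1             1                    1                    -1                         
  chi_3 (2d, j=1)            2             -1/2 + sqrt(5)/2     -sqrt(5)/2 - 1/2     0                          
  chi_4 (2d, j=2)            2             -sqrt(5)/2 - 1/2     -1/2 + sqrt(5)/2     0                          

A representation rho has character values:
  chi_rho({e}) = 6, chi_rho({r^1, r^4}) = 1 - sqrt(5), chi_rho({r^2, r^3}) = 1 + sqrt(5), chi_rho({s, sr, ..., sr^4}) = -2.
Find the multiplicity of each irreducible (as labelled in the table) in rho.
Multiplicities: chi_1: 0, chi_2: 2, chi_3: 0, chi_4: 2.

Details: Use <chi_rho, chi> = (1/|G|) sum_C |C| * chi_rho(C) * conj(chi(C)) with |G| = 10 for each irreducible chi in the table:
  <chi_rho, chi_1> = (1/10)[1*(6)*conj(1) + 2*(1 - sqrt(5))*conj(1) + 2*(1 + sqrt(5))*conj(1) + 5*(-2)*conj(1)]
      = (1/10)[(6) + (2 - 2*sqrt(5)) + (2 + 2*sqrt(5)) + (-10)] = 0/10 = 0
  <chi_rho, chi_2> = (1/10)[1*(6)*conj(1) + 2*(1 - sqrt(5))*conj(1) + 2*(1 + sqrt(5))*conj(1) + 5*(-2)*conj(-1)]
      = (1/10)[(6) + (2 - 2*sqrt(5)) + (2 + 2*sqrt(5)) + (10)] = 20/10 = 2
  <chi_rho, chi_3> = (1/10)[1*(6)*conj(2) + 2*(1 - sqrt(5))*conj(-1/2 + sqrt(5)/2) + 2*(1 + sqrt(5))*conj(-sqrt(5)/2 - 1/2) + 5*(-2)*conj(0)]
      = (1/10)[(12) + (-6 + 2*sqrt(5)) + (-6 - 2*sqrt(5)) + (0)] = 0/10 = 0
  <chi_rho, chi_4> = (1/10)[1*(6)*conj(2) + 2*(1 - sqrt(5))*conj(-sqrt(5)/2 - 1/2) + 2*(1 + sqrt(5))*conj(-1/2 + sqrt(5)/2) + 5*(-2)*conj(0)]
      = (1/10)[(12) + (4) + (4) + (0)] = 20/10 = 2
Dimension check: dim(rho) = sum (mult * dim) = 0*1 + 2*1 + 0*2 + 2*2 = 6 = chi_rho(e) = 6.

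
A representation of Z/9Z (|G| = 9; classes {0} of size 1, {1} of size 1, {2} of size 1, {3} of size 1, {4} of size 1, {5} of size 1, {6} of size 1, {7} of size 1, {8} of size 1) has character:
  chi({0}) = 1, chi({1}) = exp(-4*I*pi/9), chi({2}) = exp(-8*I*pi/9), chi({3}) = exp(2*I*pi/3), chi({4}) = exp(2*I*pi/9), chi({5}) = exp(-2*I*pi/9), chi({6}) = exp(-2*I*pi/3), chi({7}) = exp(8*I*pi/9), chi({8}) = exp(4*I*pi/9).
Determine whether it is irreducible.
Irreducible: <chi, chi> = 1.

Explanation: <chi, chi> = (1/|G|) sum_C |C| * |chi(C)|^2 = (1/9)[1*|1|^2 + 1*|exp(-4*I*pi/9)|^2 + 1*|exp(-8*I*pi/9)|^2 + 1*|exp(2*I*pi/3)|^2 + 1*|exp(2*I*pi/9)|^2 + 1*|exp(-2*I*pi/9)|^2 + 1*|exp(-2*I*pi/3)|^2 + 1*|exp(8*I*pi/9)|^2 + 1*|exp(4*I*pi/9)|^2]
  = (1/9)[(1) + (1) + (1) + (1) + (1) + (1) + (1) + (1) + (1)] = 9/9 = 1.
(Exp terms are combined using exp(i*s)*conj(exp(i*t)) = exp(i*(s-t)), and sums of them are collapsed using the identity that for every m > 1 the m distinct m-th roots of unity sum to 0, e.g. 1 + exp(2*I*pi/3) + exp(-2*I*pi/3) = 0.)
A character is irreducible iff <chi, chi> = 1, so this representation is irreducible.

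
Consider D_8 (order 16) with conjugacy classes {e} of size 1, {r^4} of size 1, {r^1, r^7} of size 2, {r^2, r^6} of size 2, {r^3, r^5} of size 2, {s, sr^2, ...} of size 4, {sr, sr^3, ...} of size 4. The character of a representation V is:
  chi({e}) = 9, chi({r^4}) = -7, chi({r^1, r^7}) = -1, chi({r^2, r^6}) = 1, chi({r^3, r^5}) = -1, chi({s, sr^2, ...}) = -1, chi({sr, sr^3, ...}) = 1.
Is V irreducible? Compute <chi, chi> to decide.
Not irreducible (reducible): <chi, chi> = 9 > 1.

<chi, chi> = (1/|G|) sum_C |C| * |chi(C)|^2 = (1/16)[1*|9|^2 + 1*|-7|^2 + 2*|-1|^2 + 2*|1|^2 + 2*|-1|^2 + 4*|-1|^2 + 4*|1|^2]
  = (1/16)[(81) + (49) + (2) + (2) + (2) + (4) + (4)] = 144/16 = 9.
A character is irreducible iff <chi, chi> = 1, so this representation is reducible.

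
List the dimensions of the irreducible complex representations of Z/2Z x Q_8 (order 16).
Dimensions: 1, 1, 1, 1, 1, 1, 1, 1, 2, 2

Why: There are 10 irreducibles (= number of conjugacy classes). Their dimensions d_i satisfy sum d_i^2 = |G| = 16: 1 + 1 + 1 + 1 + 1 + 1 + 1 + 1 + 4 + 4 = 16. (For the product with Z/2Z: each of the 2 1-dim characters of Z/2Z tensors with each irrep of Q_8, giving 2 copies of each Q_8-dimension.)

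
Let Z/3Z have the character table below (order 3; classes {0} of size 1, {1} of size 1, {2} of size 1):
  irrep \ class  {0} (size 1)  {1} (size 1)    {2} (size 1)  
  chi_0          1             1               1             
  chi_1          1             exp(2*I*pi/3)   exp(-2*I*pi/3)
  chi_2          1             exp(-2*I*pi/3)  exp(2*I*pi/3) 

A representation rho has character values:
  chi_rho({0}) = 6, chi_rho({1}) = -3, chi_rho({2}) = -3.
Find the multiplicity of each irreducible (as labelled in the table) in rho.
Multiplicities: chi_0: 0, chi_1: 3, chi_2: 3.

Why: Use <chi_rho, chi> = (1/|G|) sum_C |C| * chi_rho(C) * conj(chi(C)) with |G| = 3 for each irreducible chi in the table:
  <chi_rho, chi_0> = (1/3)[1*(6)*conj(1) + 1*(-3)*conj(1) + 1*(-3)*conj(1)]
      = (1/3)[(6) + (-3) + (-3)] = 0/3 = 0
  <chi_rho, chi_1> = (1/3)[1*(6)*conj(1) + 1*(-3)*conj(exp(2*I*pi/3)) + 1*(-3)*conj(exp(-2*I*pi/3))]
      = (1/3)[(6) + (3 + 3*exp(2*I*pi/3)) + (3 + 3*exp(-2*I*pi/3))] = 9/3 = 3
  <chi_rho, chi_2> = (1/3)[1*(6)*conj(1) + 1*(-3)*conj(exp(-2*I*pi/3)) + 1*(-3)*conj(exp(2*I*pi/3))]
      = (1/3)[(6) + (3 + 3*exp(-2*I*pi/3)) + (3 + 3*exp(2*I*pi/3))] = 9/3 = 3
(Exp terms are combined using exp(i*s)*conj(exp(i*t)) = exp(i*(s-t)), and sums of them are collapsed using the identity that for every m > 1 the m distinct m-th roots of unity sum to 0, e.g. 1 + exp(2*I*pi/3) + exp(-2*I*pi/3) = 0.)
Dimension check: dim(rho) = sum (mult * dim) = 0*1 + 3*1 + 3*1 = 6 = chi_rho(e) = 6.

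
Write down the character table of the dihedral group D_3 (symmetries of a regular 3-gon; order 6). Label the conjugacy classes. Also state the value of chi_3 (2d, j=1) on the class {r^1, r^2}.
Conjugacy classes: {e} of size 1, {r^1, r^2} of size 2, {s, sr, ..., sr^2} of size 3.
Character table:
  irrep \ class              {e} (size 1)  {r^1, r^2} (size 2)  {s, sr, ..., sr^2} (size 3)
  chi_1 (triv)               1             1                    1                          
  chi_2 (sign: r->1, s->-1)  1             1                    -1                         
  chi_3 (2d, j=1)            2             -1                   0                          

Spot check: chi_3 (2d, j=1) on {r^1, r^2} = -1.

Proof sketch: D_3 has order 2*3 = 6 with 3 conjugacy classes, hence 3 irreducibles. Sum of squared dims 1 + 1 + 4 = 6 = |G|. Linear characters come from the abelianisation; the 2-dimensional irreps have character r^k -> 2*cos(2*pi*j*k/3), reflections -> 0.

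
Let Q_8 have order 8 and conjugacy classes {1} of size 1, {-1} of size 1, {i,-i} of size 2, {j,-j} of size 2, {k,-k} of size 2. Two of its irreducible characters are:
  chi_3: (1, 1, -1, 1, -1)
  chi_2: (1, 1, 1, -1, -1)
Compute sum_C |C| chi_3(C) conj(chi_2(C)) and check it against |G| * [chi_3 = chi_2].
Sum = 0; so <chi_3, chi_2> = 0 (distinct irreducibles are orthogonal).

Working: Compute term by term over conjugacy classes (|C| * chi_3(C) * conj(chi_2(C))):
  1*(1)*conj(1) + 1*(1)*conj(1) + 2*(-1)*conj(1) + 2*(1)*conj(-1) + 2*(-1)*conj(-1)
  = (1) + (1) + (-2) + (-2) + (2)
  = 0.
Dividing by |G| = 8 gives 0/8 = 0, matching the row-orthogonality relation <chi_3, chi_2> = [chi_3 = chi_2].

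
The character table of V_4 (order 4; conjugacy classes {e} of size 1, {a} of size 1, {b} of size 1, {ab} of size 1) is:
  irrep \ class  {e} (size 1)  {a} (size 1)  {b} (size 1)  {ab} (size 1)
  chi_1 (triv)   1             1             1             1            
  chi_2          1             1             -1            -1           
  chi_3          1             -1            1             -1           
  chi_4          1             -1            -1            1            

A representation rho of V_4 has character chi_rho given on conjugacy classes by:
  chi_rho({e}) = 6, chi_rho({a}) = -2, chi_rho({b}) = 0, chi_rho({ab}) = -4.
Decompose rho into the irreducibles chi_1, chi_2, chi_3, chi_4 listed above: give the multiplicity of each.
Multiplicities: chi_1: 0, chi_2: 2, chi_3: 3, chi_4: 1.

Details: Use <chi_rho, chi> = (1/|G|) sum_C |C| * chi_rho(C) * conj(chi(C)) with |G| = 4 for each irreducible chi in the table:
  <chi_rho, chi_1> = (1/4)[1*(6)*conj(1) + 1*(-2)*conj(1) + 1*(0)*conj(1) + 1*(-4)*conj(1)]
      = (1/4)[(6) + (-2) + (0) + (-4)] = 0/4 = 0
  <chi_rho, chi_2> = (1/4)[1*(6)*conj(1) + 1*(-2)*conj(1) + 1*(0)*conj(-1) + 1*(-4)*conj(-1)]
      = (1/4)[(6) + (-2) + (0) + (4)] = 8/4 = 2
  <chi_rho, chi_3> = (1/4)[1*(6)*conj(1) + 1*(-2)*conj(-1) + 1*(0)*conj(1) + 1*(-4)*conj(-1)]
      = (1/4)[(6) + (2) + (0) + (4)] = 12/4 = 3
  <chi_rho, chi_4> = (1/4)[1*(6)*conj(1) + 1*(-2)*conj(-1) + 1*(0)*conj(-1) + 1*(-4)*conj(1)]
      = (1/4)[(6) + (2) + (0) + (-4)] = 4/4 = 1
Dimension check: dim(rho) = sum (mult * dim) = 0*1 + 2*1 + 3*1 + 1*1 = 6 = chi_rho(e) = 6.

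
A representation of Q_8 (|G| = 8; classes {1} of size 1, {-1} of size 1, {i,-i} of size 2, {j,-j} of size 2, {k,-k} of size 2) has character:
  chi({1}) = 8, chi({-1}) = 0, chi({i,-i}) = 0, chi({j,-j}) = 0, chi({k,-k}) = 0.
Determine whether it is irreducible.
Not irreducible (reducible): <chi, chi> = 8 > 1.

Proof sketch: <chi, chi> = (1/|G|) sum_C |C| * |chi(C)|^2 = (1/8)[1*|8|^2 + 1*|0|^2 + 2*|0|^2 + 2*|0|^2 + 2*|0|^2]
  = (1/8)[(64) + (0) + (0) + (0) + (0)] = 64/8 = 8.
A character is irreducible iff <chi, chi> = 1, so this representation is reducible.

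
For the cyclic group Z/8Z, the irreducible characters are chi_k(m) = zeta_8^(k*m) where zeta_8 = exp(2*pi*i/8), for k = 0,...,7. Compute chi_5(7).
chi_5(7) = zeta_8^35 = exp(3*I*pi/4)

Derivation: chi_5(7) = zeta_8^(5*7) = zeta_8^35. Since zeta_8^8 = 1, this equals zeta_8^3 = exp(2*pi*i*3/8) = exp(3*I*pi/4).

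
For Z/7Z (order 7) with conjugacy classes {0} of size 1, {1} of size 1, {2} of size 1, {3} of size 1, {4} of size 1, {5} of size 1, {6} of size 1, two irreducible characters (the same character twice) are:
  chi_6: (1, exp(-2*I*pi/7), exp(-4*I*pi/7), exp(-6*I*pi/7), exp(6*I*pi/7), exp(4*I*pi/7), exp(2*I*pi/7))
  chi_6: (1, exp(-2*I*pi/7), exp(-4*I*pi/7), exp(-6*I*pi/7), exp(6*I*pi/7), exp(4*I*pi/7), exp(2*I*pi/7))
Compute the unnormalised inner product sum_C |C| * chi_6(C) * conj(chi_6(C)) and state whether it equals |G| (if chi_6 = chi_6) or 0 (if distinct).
Sum = 7 = |G| = 7; so <chi_6, chi_6> = 1 (norm-1 confirms irreducibility).

Details: Compute term by term over conjugacy classes (|C| * chi_6(C) * conj(chi_6(C))):
  1*(1)*conj(1) + 1*(exp(-2*I*pi/7))*conj(exp(-2*I*pi/7)) + 1*(exp(-4*I*pi/7))*conj(exp(-4*I*pi/7)) + 1*(exp(-6*I*pi/7))*conj(exp(-6*I*pi/7)) + 1*(exp(6*I*pi/7))*conj(exp(6*I*pi/7)) + 1*(exp(4*I*pi/7))*conj(exp(4*I*pi/7)) + 1*(exp(2*I*pi/7))*conj(exp(2*I*pi/7))
  = (1) + (1) + (1) + (1) + (1) + (1) + (1)
  = 7.
(Exp terms are combined using exp(i*s)*conj(exp(i*t)) = exp(i*(s-t)), and sums of them are collapsed using the identity that for every m > 1 the m distinct m-th roots of unity sum to 0, e.g. 1 + exp(2*I*pi/3) + exp(-2*I*pi/3) = 0.)
Dividing by |G| = 7 gives 7/7 = 1, matching the row-orthogonality relation <chi_6, chi_6> = [chi_6 = chi_6].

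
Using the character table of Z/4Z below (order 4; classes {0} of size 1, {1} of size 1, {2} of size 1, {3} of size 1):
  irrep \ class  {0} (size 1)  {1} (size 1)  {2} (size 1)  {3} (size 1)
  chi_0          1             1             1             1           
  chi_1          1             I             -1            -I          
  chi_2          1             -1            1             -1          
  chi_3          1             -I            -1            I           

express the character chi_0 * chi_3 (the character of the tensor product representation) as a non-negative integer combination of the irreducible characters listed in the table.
chi_0 tensor chi_3 = chi_3 (all other irreducibles have multiplicity 0).

Reasoning: The character of a tensor product is the pointwise product (chi_0 * chi_3)(C) = chi_0(C) * chi_3(C):
  {0}: (1)*(1), {1}: (1)*(-I), {2}: (1)*(-1), {3}: (1)*(I)
so (chi_0 * chi_3) takes values
  {0} -> 1, {1} -> -I, {2} -> -1, {3} -> I.
Now take the inner product of this character with each irreducible chi from the table, <chi_0*chi_3, chi> = (1/4) sum_C |C| (chi_0*chi_3)(C) conj(chi(C)):
  <chi_0*chi_3, chi_0> = (1/4)[1*(1)*conj(1) + 1*(-I)*conj(1) + 1*(-1)*conj(1) + 1*(I)*conj(1)]
      = (1/4)[(1) + (-I) + (-1) + (I)] = 0/4 = 0
  <chi_0*chi_3, chi_1> = (1/4)[1*(1)*conj(1) + 1*(-I)*conj(I) + 1*(-1)*conj(-1) + 1*(I)*conj(-I)]
      = (1/4)[(1) + (-1) + (1) + (-1)] = 0/4 = 0
  <chi_0*chi_3, chi_2> = (1/4)[1*(1)*conj(1) + 1*(-I)*conj(-1) + 1*(-1)*conj(1) + 1*(I)*conj(-1)]
      = (1/4)[(1) + (I) + (-1) + (-I)] = 0/4 = 0
  <chi_0*chi_3, chi_3> = (1/4)[1*(1)*conj(1) + 1*(-I)*conj(-I) + 1*(-1)*conj(-1) + 1*(I)*conj(I)]
      = (1/4)[(1) + (1) + (1) + (1)] = 4/4 = 1
(Exp terms are combined using exp(i*s)*conj(exp(i*t)) = exp(i*(s-t)), and sums of them are collapsed using the identity that for every m > 1 the m distinct m-th roots of unity sum to 0, e.g. 1 + exp(2*I*pi/3) + exp(-2*I*pi/3) = 0.)
Hence the multiplicities are chi_3: 1. Dimension check: dim(chi_0)*dim(chi_3) = 1*1 = 1 and sum (mult * dim) = 1*1 = 1.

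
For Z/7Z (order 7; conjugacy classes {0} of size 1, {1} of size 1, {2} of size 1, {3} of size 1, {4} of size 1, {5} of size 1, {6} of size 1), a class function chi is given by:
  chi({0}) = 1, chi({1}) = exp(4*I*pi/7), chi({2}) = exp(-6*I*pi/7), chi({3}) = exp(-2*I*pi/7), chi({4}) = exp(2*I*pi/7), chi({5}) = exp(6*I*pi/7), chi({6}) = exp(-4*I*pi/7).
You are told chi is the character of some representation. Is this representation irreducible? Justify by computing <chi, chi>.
Irreducible: <chi, chi> = 1.

Derivation: <chi, chi> = (1/|G|) sum_C |C| * |chi(C)|^2 = (1/7)[1*|1|^2 + 1*|exp(4*I*pi/7)|^2 + 1*|exp(-6*I*pi/7)|^2 + 1*|exp(-2*I*pi/7)|^2 + 1*|exp(2*I*pi/7)|^2 + 1*|exp(6*I*pi/7)|^2 + 1*|exp(-4*I*pi/7)|^2]
  = (1/7)[(1) + (1) + (1) + (1) + (1) + (1) + (1)] = 7/7 = 1.
(Exp terms are combined using exp(i*s)*conj(exp(i*t)) = exp(i*(s-t)), and sums of them are collapsed using the identity that for every m > 1 the m distinct m-th roots of unity sum to 0, e.g. 1 + exp(2*I*pi/3) + exp(-2*I*pi/3) = 0.)
A character is irreducible iff <chi, chi> = 1, so this representation is irreducible.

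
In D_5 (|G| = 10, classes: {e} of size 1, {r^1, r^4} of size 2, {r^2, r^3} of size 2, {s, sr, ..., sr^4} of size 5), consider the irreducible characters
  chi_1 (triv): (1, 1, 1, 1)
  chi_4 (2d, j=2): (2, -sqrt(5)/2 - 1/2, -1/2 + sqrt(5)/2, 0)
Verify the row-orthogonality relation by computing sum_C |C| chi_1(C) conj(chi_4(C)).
Sum = 0; so <chi_1, chi_4> = 0 (distinct irreducibles are orthogonal).

Explanation: Compute term by term over conjugacy classes (|C| * chi_1(C) * conj(chi_4(C))):
  1*(1)*conj(2) + 2*(1)*conj(-sqrt(5)/2 - 1/2) + 2*(1)*conj(-1/2 + sqrt(5)/2) + 5*(1)*conj(0)
  = (2) + (-sqrt(5) - 1) + (-1 + sqrt(5)) + (0)
  = 0.
Dividing by |G| = 10 gives 0/10 = 0, matching the row-orthogonality relation <chi_1, chi_4> = [chi_1 = chi_4].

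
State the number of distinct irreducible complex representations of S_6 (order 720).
11

Why: The number of irreducible complex representations of a finite group equals its number of conjugacy classes. Conjugacy classes in S_6 correspond to cycle types, i.e. partitions of 6; there are p(6) = 11 of them, so S_6 (order 720) has exactly 11 irreducible complex representations.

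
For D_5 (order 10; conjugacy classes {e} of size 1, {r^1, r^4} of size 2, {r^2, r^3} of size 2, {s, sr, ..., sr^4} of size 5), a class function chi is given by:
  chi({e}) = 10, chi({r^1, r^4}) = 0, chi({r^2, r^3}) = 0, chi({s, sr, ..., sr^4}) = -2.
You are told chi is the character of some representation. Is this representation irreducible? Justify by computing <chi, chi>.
Not irreducible (reducible): <chi, chi> = 12 > 1.

Why: <chi, chi> = (1/|G|) sum_C |C| * |chi(C)|^2 = (1/10)[1*|10|^2 + 2*|0|^2 + 2*|0|^2 + 5*|-2|^2]
  = (1/10)[(100) + (0) + (0) + (20)] = 120/10 = 12.
A character is irreducible iff <chi, chi> = 1, so this representation is reducible.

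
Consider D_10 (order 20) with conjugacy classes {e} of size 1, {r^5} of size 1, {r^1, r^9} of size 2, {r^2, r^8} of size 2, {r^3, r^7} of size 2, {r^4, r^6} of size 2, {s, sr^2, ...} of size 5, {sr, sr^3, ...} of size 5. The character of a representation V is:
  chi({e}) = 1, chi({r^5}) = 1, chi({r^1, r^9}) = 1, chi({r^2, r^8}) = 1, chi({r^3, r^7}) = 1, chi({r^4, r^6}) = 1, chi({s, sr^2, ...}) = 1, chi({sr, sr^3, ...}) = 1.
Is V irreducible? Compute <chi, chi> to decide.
Irreducible: <chi, chi> = 1.

Derivation: <chi, chi> = (1/|G|) sum_C |C| * |chi(C)|^2 = (1/20)[1*|1|^2 + 1*|1|^2 + 2*|1|^2 + 2*|1|^2 + 2*|1|^2 + 2*|1|^2 + 5*|1|^2 + 5*|1|^2]
  = (1/20)[(1) + (1) + (2) + (2) + (2) + (2) + (5) + (5)] = 20/20 = 1.
A character is irreducible iff <chi, chi> = 1, so this representation is irreducible.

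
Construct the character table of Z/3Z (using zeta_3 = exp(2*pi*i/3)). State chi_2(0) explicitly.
Character table of Z/3Z (irreps indexed chi_0,...,chi_2 with chi_k(m) = zeta_3^(k*m), zeta_3 = exp(2*pi*i/3)):
  irrep \ class  {0} (size 1)  {1} (size 1)    {2} (size 1)  
  chi_0          1             1               1             
  chi_1          1             exp(2*I*pi/3)   exp(-2*I*pi/3)
  chi_2          1             exp(-2*I*pi/3)  exp(2*I*pi/3) 

Spot check: chi_2(0) = zeta_3^(2*0) = zeta_3^0 = 1.

Derivation: Z/3Z is abelian, so all 3 irreducible complex representations are 1-dimensional. They are given by chi_k(m) = zeta_3^(k*m) for k = 0,...,2. Row orthogonality: sum_m chi_k(m) conj(chi_l(m)) = 3 * [k = l].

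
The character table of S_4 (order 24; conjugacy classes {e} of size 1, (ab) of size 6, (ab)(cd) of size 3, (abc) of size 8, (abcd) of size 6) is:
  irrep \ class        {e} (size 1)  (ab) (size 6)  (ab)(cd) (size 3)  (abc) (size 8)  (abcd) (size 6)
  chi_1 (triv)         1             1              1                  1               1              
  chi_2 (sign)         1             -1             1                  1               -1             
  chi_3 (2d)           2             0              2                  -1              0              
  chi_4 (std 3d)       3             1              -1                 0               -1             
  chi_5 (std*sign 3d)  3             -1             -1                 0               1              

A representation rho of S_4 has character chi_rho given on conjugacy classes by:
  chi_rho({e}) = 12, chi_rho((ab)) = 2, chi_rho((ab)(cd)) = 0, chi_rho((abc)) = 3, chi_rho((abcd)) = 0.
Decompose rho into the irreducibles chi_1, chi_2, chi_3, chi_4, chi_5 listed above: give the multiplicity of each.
Multiplicities: chi_1: 2, chi_2: 1, chi_3: 0, chi_4: 2, chi_5: 1.

Explanation: Use <chi_rho, chi> = (1/|G|) sum_C |C| * chi_rho(C) * conj(chi(C)) with |G| = 24 for each irreducible chi in the table:
  <chi_rho, chi_1> = (1/24)[1*(12)*conj(1) + 6*(2)*conj(1) + 3*(0)*conj(1) + 8*(3)*conj(1) + 6*(0)*conj(1)]
      = (1/24)[(12) + (12) + (0) + (24) + (0)] = 48/24 = 2
  <chi_rho, chi_2> = (1/24)[1*(12)*conj(1) + 6*(2)*conj(-1) + 3*(0)*conj(1) + 8*(3)*conj(1) + 6*(0)*conj(-1)]
      = (1/24)[(12) + (-12) + (0) + (24) + (0)] = 24/24 = 1
  <chi_rho, chi_3> = (1/24)[1*(12)*conj(2) + 6*(2)*conj(0) + 3*(0)*conj(2) + 8*(3)*conj(-1) + 6*(0)*conj(0)]
      = (1/24)[(24) + (0) + (0) + (-24) + (0)] = 0/24 = 0
  <chi_rho, chi_4> = (1/24)[1*(12)*conj(3) + 6*(2)*conj(1) + 3*(0)*conj(-1) + 8*(3)*conj(0) + 6*(0)*conj(-1)]
      = (1/24)[(36) + (12) + (0) + (0) + (0)] = 48/24 = 2
  <chi_rho, chi_5> = (1/24)[1*(12)*conj(3) + 6*(2)*conj(-1) + 3*(0)*conj(-1) + 8*(3)*conj(0) + 6*(0)*conj(1)]
      = (1/24)[(36) + (-12) + (0) + (0) + (0)] = 24/24 = 1
Dimension check: dim(rho) = sum (mult * dim) = 2*1 + 1*1 + 0*2 + 2*3 + 1*3 = 12 = chi_rho(e) = 12.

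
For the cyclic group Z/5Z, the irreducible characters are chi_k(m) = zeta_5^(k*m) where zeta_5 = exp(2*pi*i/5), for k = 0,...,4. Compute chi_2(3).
chi_2(3) = zeta_5^6 = exp(2*I*pi/5)

Working: chi_2(3) = zeta_5^(2*3) = zeta_5^6. Since zeta_5^5 = 1, this equals zeta_5^1 = exp(2*pi*i*1/5) = exp(2*I*pi/5).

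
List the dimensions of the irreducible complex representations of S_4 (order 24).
Dimensions: 1, 1, 2, 3, 3

There are 5 irreducibles (= number of conjugacy classes). Their dimensions d_i satisfy sum d_i^2 = |G| = 24: 1 + 1 + 4 + 9 + 9 = 24.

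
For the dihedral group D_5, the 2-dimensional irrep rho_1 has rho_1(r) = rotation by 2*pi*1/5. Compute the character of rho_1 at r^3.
chi_{rho_1}(r^3) = 2*cos(2*pi*1*3/5) = -sqrt(5)/2 - 1/2

rho_1(r^3) is rotation by angle 2*pi*1*3/5, whose trace is 2*cos(2*pi*1*3/5) = -sqrt(5)/2 - 1/2.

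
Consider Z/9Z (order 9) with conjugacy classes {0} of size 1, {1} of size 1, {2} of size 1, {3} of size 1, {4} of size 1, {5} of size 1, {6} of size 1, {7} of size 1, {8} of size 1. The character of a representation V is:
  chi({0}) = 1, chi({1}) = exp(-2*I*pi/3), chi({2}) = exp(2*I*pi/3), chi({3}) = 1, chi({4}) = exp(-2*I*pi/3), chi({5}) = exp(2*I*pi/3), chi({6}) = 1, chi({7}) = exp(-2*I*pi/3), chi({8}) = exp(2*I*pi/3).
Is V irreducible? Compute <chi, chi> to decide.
Irreducible: <chi, chi> = 1.

Justification: <chi, chi> = (1/|G|) sum_C |C| * |chi(C)|^2 = (1/9)[1*|1|^2 + 1*|exp(-2*I*pi/3)|^2 + 1*|exp(2*I*pi/3)|^2 + 1*|1|^2 + 1*|exp(-2*I*pi/3)|^2 + 1*|exp(2*I*pi/3)|^2 + 1*|1|^2 + 1*|exp(-2*I*pi/3)|^2 + 1*|exp(2*I*pi/3)|^2]
  = (1/9)[(1) + (1) + (1) + (1) + (1) + (1) + (1) + (1) + (1)] = 9/9 = 1.
(Exp terms are combined using exp(i*s)*conj(exp(i*t)) = exp(i*(s-t)), and sums of them are collapsed using the identity that for every m > 1 the m distinct m-th roots of unity sum to 0, e.g. 1 + exp(2*I*pi/3) + exp(-2*I*pi/3) = 0.)
A character is irreducible iff <chi, chi> = 1, so this representation is irreducible.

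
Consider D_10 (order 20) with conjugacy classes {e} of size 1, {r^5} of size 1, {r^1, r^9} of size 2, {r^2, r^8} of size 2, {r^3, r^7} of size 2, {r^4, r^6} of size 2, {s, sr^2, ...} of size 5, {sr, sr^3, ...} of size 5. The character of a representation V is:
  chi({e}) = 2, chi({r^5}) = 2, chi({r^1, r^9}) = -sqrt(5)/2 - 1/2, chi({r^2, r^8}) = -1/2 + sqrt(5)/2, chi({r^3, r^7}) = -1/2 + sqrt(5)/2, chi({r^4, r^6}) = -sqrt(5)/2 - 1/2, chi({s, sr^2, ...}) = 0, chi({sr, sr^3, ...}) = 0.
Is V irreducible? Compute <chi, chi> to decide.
Irreducible: <chi, chi> = 1.

Explanation: <chi, chi> = (1/|G|) sum_C |C| * |chi(C)|^2 = (1/20)[1*|2|^2 + 1*|2|^2 + 2*|-sqrt(5)/2 - 1/2|^2 + 2*|-1/2 + sqrt(5)/2|^2 + 2*|-1/2 + sqrt(5)/2|^2 + 2*|-sqrt(5)/2 - 1/2|^2 + 5*|0|^2 + 5*|0|^2]
  = (1/20)[(4) + (4) + (sqrt(5) + 3) + (3 - sqrt(5)) + (3 - sqrt(5)) + (sqrt(5) + 3) + (0) + (0)] = 20/20 = 1.
A character is irreducible iff <chi, chi> = 1, so this representation is irreducible.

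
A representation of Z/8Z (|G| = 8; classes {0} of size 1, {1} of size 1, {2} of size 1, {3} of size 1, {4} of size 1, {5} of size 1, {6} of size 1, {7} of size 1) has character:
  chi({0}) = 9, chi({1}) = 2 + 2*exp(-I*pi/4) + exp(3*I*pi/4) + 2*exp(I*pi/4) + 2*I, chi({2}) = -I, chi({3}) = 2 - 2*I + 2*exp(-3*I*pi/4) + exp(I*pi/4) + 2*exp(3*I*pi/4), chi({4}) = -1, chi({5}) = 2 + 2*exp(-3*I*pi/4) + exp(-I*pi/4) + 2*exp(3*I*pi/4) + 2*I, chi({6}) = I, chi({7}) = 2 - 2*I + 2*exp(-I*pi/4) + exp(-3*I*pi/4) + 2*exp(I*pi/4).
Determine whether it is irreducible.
Not irreducible (reducible): <chi, chi> = 17 > 1.

Details: <chi, chi> = (1/|G|) sum_C |C| * |chi(C)|^2 = (1/8)[1*|9|^2 + 1*|2 + 2*exp(-I*pi/4) + exp(3*I*pi/4) + 2*exp(I*pi/4) + 2*I|^2 + 1*|-I|^2 + 1*|2 - 2*I + 2*exp(-3*I*pi/4) + exp(I*pi/4) + 2*exp(3*I*pi/4)|^2 + 1*|-1|^2 + 1*|2 + 2*exp(-3*I*pi/4) + exp(-I*pi/4) + 2*exp(3*I*pi/4) + 2*I|^2 + 1*|I|^2 + 1*|2 - 2*I + 2*exp(-I*pi/4) + exp(-3*I*pi/4) + 2*exp(I*pi/4)|^2]
  = (1/8)[(81) + (13 + 10*exp(-I*pi/4) + 2*exp(3*I*pi/4) + 8*exp(I*pi/4)) + (1) + (13 + 8*exp(-3*I*pi/4) + 2*exp(-I*pi/4) + 10*exp(3*I*pi/4)) + (1) + (13 + 8*exp(-3*I*pi/4) + 2*exp(-I*pi/4) + 10*exp(3*I*pi/4)) + (1) + (13 + 10*exp(-I*pi/4) + 2*exp(3*I*pi/4) + 8*exp(I*pi/4))] = 136/8 = 17.
(Exp terms are combined using exp(i*s)*conj(exp(i*t)) = exp(i*(s-t)), and sums of them are collapsed using the identity that for every m > 1 the m distinct m-th roots of unity sum to 0, e.g. 1 + exp(2*I*pi/3) + exp(-2*I*pi/3) = 0.)
A character is irreducible iff <chi, chi> = 1, so this representation is reducible.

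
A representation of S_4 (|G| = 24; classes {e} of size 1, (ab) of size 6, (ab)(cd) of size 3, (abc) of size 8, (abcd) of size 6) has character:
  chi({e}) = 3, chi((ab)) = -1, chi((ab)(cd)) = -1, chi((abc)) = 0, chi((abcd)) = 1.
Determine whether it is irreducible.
Irreducible: <chi, chi> = 1.

Justification: <chi, chi> = (1/|G|) sum_C |C| * |chi(C)|^2 = (1/24)[1*|3|^2 + 6*|-1|^2 + 3*|-1|^2 + 8*|0|^2 + 6*|1|^2]
  = (1/24)[(9) + (6) + (3) + (0) + (6)] = 24/24 = 1.
A character is irreducible iff <chi, chi> = 1, so this representation is irreducible.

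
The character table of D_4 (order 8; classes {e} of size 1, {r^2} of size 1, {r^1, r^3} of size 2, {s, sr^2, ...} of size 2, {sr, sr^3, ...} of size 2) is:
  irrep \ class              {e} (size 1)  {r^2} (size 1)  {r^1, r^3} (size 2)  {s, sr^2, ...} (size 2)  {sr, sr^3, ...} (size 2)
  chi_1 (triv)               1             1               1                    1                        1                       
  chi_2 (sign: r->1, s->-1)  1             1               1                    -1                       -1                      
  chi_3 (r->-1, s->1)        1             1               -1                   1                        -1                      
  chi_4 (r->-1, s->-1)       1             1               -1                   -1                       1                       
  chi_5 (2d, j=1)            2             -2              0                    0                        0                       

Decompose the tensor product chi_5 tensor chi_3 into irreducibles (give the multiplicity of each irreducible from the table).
chi_5 tensor chi_3 = chi_5 (all other irreducibles have multiplicity 0).

Explanation: The character of a tensor product is the pointwise product (chi_5 * chi_3)(C) = chi_5(C) * chi_3(C):
  {e}: (2)*(1), {r^2}: (-2)*(1), {r^1, r^3}: (0)*(-1), {s, sr^2, ...}: (0)*(1), {sr, sr^3, ...}: (0)*(-1)
so (chi_5 * chi_3) takes values
  {e} -> 2, {r^2} -> -2, {r^1, r^3} -> 0, {s, sr^2, ...} -> 0, {sr, sr^3, ...} -> 0.
Now take the inner product of this character with each irreducible chi from the table, <chi_5*chi_3, chi> = (1/8) sum_C |C| (chi_5*chi_3)(C) conj(chi(C)):
  <chi_5*chi_3, chi_1> = (1/8)[1*(2)*conj(1) + 1*(-2)*conj(1) + 2*(0)*conj(1) + 2*(0)*conj(1) + 2*(0)*conj(1)]
      = (1/8)[(2) + (-2) + (0) + (0) + (0)] = 0/8 = 0
  <chi_5*chi_3, chi_2> = (1/8)[1*(2)*conj(1) + 1*(-2)*conj(1) + 2*(0)*conj(1) + 2*(0)*conj(-1) + 2*(0)*conj(-1)]
      = (1/8)[(2) + (-2) + (0) + (0) + (0)] = 0/8 = 0
  <chi_5*chi_3, chi_3> = (1/8)[1*(2)*conj(1) + 1*(-2)*conj(1) + 2*(0)*conj(-1) + 2*(0)*conj(1) + 2*(0)*conj(-1)]
      = (1/8)[(2) + (-2) + (0) + (0) + (0)] = 0/8 = 0
  <chi_5*chi_3, chi_4> = (1/8)[1*(2)*conj(1) + 1*(-2)*conj(1) + 2*(0)*conj(-1) + 2*(0)*conj(-1) + 2*(0)*conj(1)]
      = (1/8)[(2) + (-2) + (0) + (0) + (0)] = 0/8 = 0
  <chi_5*chi_3, chi_5> = (1/8)[1*(2)*conj(2) + 1*(-2)*conj(-2) + 2*(0)*conj(0) + 2*(0)*conj(0) + 2*(0)*conj(0)]
      = (1/8)[(4) + (4) + (0) + (0) + (0)] = 8/8 = 1
Hence the multiplicities are chi_5: 1. Dimension check: dim(chi_5)*dim(chi_3) = 2*1 = 2 and sum (mult * dim) = 1*2 = 2.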